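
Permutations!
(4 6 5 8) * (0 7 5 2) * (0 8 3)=(0 7 5 3)(2 8 4 6)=[7, 1, 8, 0, 6, 3, 2, 5, 4]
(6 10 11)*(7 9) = (6 10 11)(7 9) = [0, 1, 2, 3, 4, 5, 10, 9, 8, 7, 11, 6]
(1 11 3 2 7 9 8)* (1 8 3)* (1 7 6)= (1 11 7 9 3 2 6)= [0, 11, 6, 2, 4, 5, 1, 9, 8, 3, 10, 7]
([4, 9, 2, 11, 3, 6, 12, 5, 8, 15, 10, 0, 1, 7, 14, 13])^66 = (0 3)(1 15 7 6)(4 11)(5 12 9 13)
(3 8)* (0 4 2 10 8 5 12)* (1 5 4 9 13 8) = (0 9 13 8 3 4 2 10 1 5 12) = [9, 5, 10, 4, 2, 12, 6, 7, 3, 13, 1, 11, 0, 8]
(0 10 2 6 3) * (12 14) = (0 10 2 6 3)(12 14) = [10, 1, 6, 0, 4, 5, 3, 7, 8, 9, 2, 11, 14, 13, 12]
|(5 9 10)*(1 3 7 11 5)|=7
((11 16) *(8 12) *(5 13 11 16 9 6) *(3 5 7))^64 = ((16)(3 5 13 11 9 6 7)(8 12))^64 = (16)(3 5 13 11 9 6 7)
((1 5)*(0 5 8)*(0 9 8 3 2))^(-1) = (0 2 3 1 5)(8 9) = ((0 5 1 3 2)(8 9))^(-1)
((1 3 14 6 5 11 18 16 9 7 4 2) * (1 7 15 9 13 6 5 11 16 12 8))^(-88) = (18)(2 4 7)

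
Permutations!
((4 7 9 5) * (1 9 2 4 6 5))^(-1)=((1 9)(2 4 7)(5 6))^(-1)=(1 9)(2 7 4)(5 6)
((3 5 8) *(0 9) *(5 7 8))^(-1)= ((0 9)(3 7 8))^(-1)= (0 9)(3 8 7)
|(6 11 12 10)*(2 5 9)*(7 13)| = 12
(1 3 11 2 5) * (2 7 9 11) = (1 3 2 5)(7 9 11) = [0, 3, 5, 2, 4, 1, 6, 9, 8, 11, 10, 7]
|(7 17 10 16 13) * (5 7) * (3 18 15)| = |(3 18 15)(5 7 17 10 16 13)| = 6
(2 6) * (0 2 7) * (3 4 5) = (0 2 6 7)(3 4 5) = [2, 1, 6, 4, 5, 3, 7, 0]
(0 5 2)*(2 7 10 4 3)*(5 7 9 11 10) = [7, 1, 0, 2, 3, 9, 6, 5, 8, 11, 4, 10] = (0 7 5 9 11 10 4 3 2)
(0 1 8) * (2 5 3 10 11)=(0 1 8)(2 5 3 10 11)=[1, 8, 5, 10, 4, 3, 6, 7, 0, 9, 11, 2]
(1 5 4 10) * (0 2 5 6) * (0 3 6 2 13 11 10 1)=[13, 2, 5, 6, 1, 4, 3, 7, 8, 9, 0, 10, 12, 11]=(0 13 11 10)(1 2 5 4)(3 6)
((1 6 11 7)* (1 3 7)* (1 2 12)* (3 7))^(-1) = (1 12 2 11 6)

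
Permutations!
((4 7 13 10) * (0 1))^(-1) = ((0 1)(4 7 13 10))^(-1) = (0 1)(4 10 13 7)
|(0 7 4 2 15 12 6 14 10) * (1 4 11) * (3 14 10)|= |(0 7 11 1 4 2 15 12 6 10)(3 14)|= 10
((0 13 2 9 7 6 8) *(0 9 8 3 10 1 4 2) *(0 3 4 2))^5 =(0 2 4 1 6 10 7 3 9 13 8)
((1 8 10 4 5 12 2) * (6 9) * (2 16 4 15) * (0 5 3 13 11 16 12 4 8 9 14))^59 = ((0 5 4 3 13 11 16 8 10 15 2 1 9 6 14))^59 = (0 14 6 9 1 2 15 10 8 16 11 13 3 4 5)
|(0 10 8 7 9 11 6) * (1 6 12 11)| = 14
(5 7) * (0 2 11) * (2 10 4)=(0 10 4 2 11)(5 7)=[10, 1, 11, 3, 2, 7, 6, 5, 8, 9, 4, 0]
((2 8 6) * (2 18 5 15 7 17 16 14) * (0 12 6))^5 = (0 15 2 18 16 12 7 8 5 14 6 17)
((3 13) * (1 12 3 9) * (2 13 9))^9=((1 12 3 9)(2 13))^9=(1 12 3 9)(2 13)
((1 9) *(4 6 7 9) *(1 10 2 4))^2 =((2 4 6 7 9 10))^2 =(2 6 9)(4 7 10)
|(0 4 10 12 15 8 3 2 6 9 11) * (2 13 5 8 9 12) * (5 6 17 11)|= 24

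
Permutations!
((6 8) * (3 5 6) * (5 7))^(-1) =((3 7 5 6 8))^(-1) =(3 8 6 5 7)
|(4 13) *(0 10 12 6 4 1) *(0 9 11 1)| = 6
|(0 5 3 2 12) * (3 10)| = 6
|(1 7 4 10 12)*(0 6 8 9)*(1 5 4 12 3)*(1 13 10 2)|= 12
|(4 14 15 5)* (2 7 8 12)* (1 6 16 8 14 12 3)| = |(1 6 16 8 3)(2 7 14 15 5 4 12)| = 35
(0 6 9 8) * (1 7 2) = (0 6 9 8)(1 7 2) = [6, 7, 1, 3, 4, 5, 9, 2, 0, 8]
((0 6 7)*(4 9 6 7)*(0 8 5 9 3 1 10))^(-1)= ((0 7 8 5 9 6 4 3 1 10))^(-1)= (0 10 1 3 4 6 9 5 8 7)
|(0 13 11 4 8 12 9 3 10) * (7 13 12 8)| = 20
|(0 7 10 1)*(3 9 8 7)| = 7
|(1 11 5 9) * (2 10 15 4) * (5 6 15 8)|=10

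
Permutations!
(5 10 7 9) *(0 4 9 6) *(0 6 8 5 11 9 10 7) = (0 4 10)(5 7 8)(9 11) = [4, 1, 2, 3, 10, 7, 6, 8, 5, 11, 0, 9]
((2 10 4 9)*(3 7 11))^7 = ((2 10 4 9)(3 7 11))^7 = (2 9 4 10)(3 7 11)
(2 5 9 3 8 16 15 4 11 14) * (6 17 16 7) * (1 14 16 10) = (1 14 2 5 9 3 8 7 6 17 10)(4 11 16 15) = [0, 14, 5, 8, 11, 9, 17, 6, 7, 3, 1, 16, 12, 13, 2, 4, 15, 10]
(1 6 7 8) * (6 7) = (1 7 8) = [0, 7, 2, 3, 4, 5, 6, 8, 1]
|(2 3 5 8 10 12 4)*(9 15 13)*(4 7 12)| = |(2 3 5 8 10 4)(7 12)(9 15 13)| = 6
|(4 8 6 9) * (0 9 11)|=6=|(0 9 4 8 6 11)|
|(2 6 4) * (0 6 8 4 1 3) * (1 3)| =3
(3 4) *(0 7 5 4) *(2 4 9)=(0 7 5 9 2 4 3)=[7, 1, 4, 0, 3, 9, 6, 5, 8, 2]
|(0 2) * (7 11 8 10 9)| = |(0 2)(7 11 8 10 9)| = 10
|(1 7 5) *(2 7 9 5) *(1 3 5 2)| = 4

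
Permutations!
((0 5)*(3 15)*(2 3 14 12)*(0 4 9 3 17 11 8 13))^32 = (0 14 13 15 8 3 11 9 17 4 2 5 12)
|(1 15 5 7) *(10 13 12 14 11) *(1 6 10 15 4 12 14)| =24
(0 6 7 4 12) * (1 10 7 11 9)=(0 6 11 9 1 10 7 4 12)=[6, 10, 2, 3, 12, 5, 11, 4, 8, 1, 7, 9, 0]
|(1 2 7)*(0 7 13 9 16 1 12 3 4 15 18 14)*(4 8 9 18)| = |(0 7 12 3 8 9 16 1 2 13 18 14)(4 15)| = 12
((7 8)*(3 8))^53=(3 7 8)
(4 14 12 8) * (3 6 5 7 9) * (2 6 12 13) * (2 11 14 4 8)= (2 6 5 7 9 3 12)(11 14 13)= [0, 1, 6, 12, 4, 7, 5, 9, 8, 3, 10, 14, 2, 11, 13]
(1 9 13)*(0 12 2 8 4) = (0 12 2 8 4)(1 9 13) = [12, 9, 8, 3, 0, 5, 6, 7, 4, 13, 10, 11, 2, 1]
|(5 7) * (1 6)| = |(1 6)(5 7)| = 2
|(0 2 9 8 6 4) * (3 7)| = |(0 2 9 8 6 4)(3 7)| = 6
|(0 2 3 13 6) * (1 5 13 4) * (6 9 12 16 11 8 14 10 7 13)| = |(0 2 3 4 1 5 6)(7 13 9 12 16 11 8 14 10)| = 63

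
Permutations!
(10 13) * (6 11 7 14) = (6 11 7 14)(10 13) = [0, 1, 2, 3, 4, 5, 11, 14, 8, 9, 13, 7, 12, 10, 6]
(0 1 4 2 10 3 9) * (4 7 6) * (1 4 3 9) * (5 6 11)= [4, 7, 10, 1, 2, 6, 3, 11, 8, 0, 9, 5]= (0 4 2 10 9)(1 7 11 5 6 3)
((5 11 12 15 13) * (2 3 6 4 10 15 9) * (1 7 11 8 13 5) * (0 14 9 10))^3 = ((0 14 9 2 3 6 4)(1 7 11 12 10 15 5 8 13))^3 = (0 2 4 9 6 14 3)(1 12 5)(7 10 8)(11 15 13)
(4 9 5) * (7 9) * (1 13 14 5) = (1 13 14 5 4 7 9) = [0, 13, 2, 3, 7, 4, 6, 9, 8, 1, 10, 11, 12, 14, 5]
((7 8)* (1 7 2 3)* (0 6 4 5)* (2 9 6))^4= (0 7 4 3 9)(1 6 2 8 5)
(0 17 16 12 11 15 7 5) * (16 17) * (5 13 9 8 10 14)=(17)(0 16 12 11 15 7 13 9 8 10 14 5)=[16, 1, 2, 3, 4, 0, 6, 13, 10, 8, 14, 15, 11, 9, 5, 7, 12, 17]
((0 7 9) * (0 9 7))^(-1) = (9)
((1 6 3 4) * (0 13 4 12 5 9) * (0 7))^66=((0 13 4 1 6 3 12 5 9 7))^66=(0 12 4 9 6)(1 7 3 13 5)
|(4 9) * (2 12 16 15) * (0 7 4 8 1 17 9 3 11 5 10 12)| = 44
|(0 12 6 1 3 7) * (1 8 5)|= |(0 12 6 8 5 1 3 7)|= 8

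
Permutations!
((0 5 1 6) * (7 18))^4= (18)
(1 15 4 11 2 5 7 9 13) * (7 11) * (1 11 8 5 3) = (1 15 4 7 9 13 11 2 3)(5 8) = [0, 15, 3, 1, 7, 8, 6, 9, 5, 13, 10, 2, 12, 11, 14, 4]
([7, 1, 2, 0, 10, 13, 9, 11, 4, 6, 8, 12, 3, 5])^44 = (13)(0 3 12 11 7)(4 8 10)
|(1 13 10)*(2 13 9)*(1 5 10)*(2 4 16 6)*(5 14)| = 21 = |(1 9 4 16 6 2 13)(5 10 14)|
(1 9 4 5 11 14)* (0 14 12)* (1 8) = (0 14 8 1 9 4 5 11 12) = [14, 9, 2, 3, 5, 11, 6, 7, 1, 4, 10, 12, 0, 13, 8]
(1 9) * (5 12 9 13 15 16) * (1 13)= (5 12 9 13 15 16)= [0, 1, 2, 3, 4, 12, 6, 7, 8, 13, 10, 11, 9, 15, 14, 16, 5]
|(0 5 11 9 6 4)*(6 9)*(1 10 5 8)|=8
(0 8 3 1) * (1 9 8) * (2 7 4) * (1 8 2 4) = (0 8 3 9 2 7 1) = [8, 0, 7, 9, 4, 5, 6, 1, 3, 2]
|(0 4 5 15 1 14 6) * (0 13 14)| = |(0 4 5 15 1)(6 13 14)| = 15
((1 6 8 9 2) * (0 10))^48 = (10)(1 9 6 2 8)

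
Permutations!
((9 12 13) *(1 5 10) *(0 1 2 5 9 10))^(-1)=((0 1 9 12 13 10 2 5))^(-1)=(0 5 2 10 13 12 9 1)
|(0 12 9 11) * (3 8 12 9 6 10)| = 15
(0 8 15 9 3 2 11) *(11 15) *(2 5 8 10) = (0 10 2 15 9 3 5 8 11) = [10, 1, 15, 5, 4, 8, 6, 7, 11, 3, 2, 0, 12, 13, 14, 9]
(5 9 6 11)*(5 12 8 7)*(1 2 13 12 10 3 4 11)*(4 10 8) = [0, 2, 13, 10, 11, 9, 1, 5, 7, 6, 3, 8, 4, 12] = (1 2 13 12 4 11 8 7 5 9 6)(3 10)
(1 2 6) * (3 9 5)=[0, 2, 6, 9, 4, 3, 1, 7, 8, 5]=(1 2 6)(3 9 5)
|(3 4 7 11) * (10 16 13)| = 12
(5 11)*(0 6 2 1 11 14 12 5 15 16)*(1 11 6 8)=(0 8 1 6 2 11 15 16)(5 14 12)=[8, 6, 11, 3, 4, 14, 2, 7, 1, 9, 10, 15, 5, 13, 12, 16, 0]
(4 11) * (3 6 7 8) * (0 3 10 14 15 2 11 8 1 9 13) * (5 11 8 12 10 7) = [3, 9, 8, 6, 12, 11, 5, 1, 7, 13, 14, 4, 10, 0, 15, 2] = (0 3 6 5 11 4 12 10 14 15 2 8 7 1 9 13)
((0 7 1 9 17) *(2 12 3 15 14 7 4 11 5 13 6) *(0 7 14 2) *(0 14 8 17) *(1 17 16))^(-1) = (0 9 1 16 8 14 6 13 5 11 4)(2 15 3 12)(7 17)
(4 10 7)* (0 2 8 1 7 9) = (0 2 8 1 7 4 10 9) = [2, 7, 8, 3, 10, 5, 6, 4, 1, 0, 9]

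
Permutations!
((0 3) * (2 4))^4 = ((0 3)(2 4))^4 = (4)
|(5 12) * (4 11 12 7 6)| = 6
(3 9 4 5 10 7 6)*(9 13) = [0, 1, 2, 13, 5, 10, 3, 6, 8, 4, 7, 11, 12, 9] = (3 13 9 4 5 10 7 6)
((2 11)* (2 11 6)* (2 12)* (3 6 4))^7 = (2 3 12 4 6)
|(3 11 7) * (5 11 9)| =|(3 9 5 11 7)| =5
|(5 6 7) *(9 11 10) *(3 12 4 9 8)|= 21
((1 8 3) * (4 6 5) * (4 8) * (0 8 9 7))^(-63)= (9)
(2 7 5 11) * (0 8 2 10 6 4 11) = [8, 1, 7, 3, 11, 0, 4, 5, 2, 9, 6, 10] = (0 8 2 7 5)(4 11 10 6)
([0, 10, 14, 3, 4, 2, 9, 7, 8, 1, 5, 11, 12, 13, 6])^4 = [0, 14, 1, 3, 4, 9, 5, 7, 8, 2, 6, 11, 12, 13, 10]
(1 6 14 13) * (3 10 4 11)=[0, 6, 2, 10, 11, 5, 14, 7, 8, 9, 4, 3, 12, 1, 13]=(1 6 14 13)(3 10 4 11)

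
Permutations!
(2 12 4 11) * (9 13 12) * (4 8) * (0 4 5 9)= (0 4 11 2)(5 9 13 12 8)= [4, 1, 0, 3, 11, 9, 6, 7, 5, 13, 10, 2, 8, 12]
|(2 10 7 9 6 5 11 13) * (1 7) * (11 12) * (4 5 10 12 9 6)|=12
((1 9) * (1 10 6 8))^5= (10)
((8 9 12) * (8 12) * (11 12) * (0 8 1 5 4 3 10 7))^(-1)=(0 7 10 3 4 5 1 9 8)(11 12)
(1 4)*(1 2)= (1 4 2)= [0, 4, 1, 3, 2]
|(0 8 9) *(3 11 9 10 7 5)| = |(0 8 10 7 5 3 11 9)| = 8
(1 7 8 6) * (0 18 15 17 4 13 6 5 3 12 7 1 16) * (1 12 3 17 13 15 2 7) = [18, 12, 7, 3, 15, 17, 16, 8, 5, 9, 10, 11, 1, 6, 14, 13, 0, 4, 2] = (0 18 2 7 8 5 17 4 15 13 6 16)(1 12)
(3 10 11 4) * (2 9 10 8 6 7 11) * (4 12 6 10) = (2 9 4 3 8 10)(6 7 11 12) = [0, 1, 9, 8, 3, 5, 7, 11, 10, 4, 2, 12, 6]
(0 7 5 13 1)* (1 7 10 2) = [10, 0, 1, 3, 4, 13, 6, 5, 8, 9, 2, 11, 12, 7] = (0 10 2 1)(5 13 7)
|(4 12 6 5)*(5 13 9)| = |(4 12 6 13 9 5)| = 6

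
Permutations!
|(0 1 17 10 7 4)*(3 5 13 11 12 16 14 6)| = 24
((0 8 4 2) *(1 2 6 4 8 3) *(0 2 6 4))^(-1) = ((8)(0 3 1 6))^(-1) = (8)(0 6 1 3)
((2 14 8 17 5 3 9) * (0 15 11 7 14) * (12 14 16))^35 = (0 5 12 15 3 14 11 9 8 7 2 17 16) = ((0 15 11 7 16 12 14 8 17 5 3 9 2))^35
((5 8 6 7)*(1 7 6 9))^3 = (1 8 7 9 5)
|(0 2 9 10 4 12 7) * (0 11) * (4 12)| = 7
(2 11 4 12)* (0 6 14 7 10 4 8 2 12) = (0 6 14 7 10 4)(2 11 8) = [6, 1, 11, 3, 0, 5, 14, 10, 2, 9, 4, 8, 12, 13, 7]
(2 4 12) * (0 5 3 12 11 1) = (0 5 3 12 2 4 11 1) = [5, 0, 4, 12, 11, 3, 6, 7, 8, 9, 10, 1, 2]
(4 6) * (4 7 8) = [0, 1, 2, 3, 6, 5, 7, 8, 4] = (4 6 7 8)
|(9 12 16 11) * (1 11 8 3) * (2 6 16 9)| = |(1 11 2 6 16 8 3)(9 12)| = 14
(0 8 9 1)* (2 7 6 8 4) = (0 4 2 7 6 8 9 1) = [4, 0, 7, 3, 2, 5, 8, 6, 9, 1]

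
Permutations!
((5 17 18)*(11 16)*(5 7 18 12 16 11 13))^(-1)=(5 13 16 12 17)(7 18)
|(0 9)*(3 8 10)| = |(0 9)(3 8 10)| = 6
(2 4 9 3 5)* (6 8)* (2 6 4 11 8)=(2 11 8 4 9 3 5 6)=[0, 1, 11, 5, 9, 6, 2, 7, 4, 3, 10, 8]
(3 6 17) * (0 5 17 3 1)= [5, 0, 2, 6, 4, 17, 3, 7, 8, 9, 10, 11, 12, 13, 14, 15, 16, 1]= (0 5 17 1)(3 6)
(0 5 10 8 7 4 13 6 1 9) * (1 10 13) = (0 5 13 6 10 8 7 4 1 9) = [5, 9, 2, 3, 1, 13, 10, 4, 7, 0, 8, 11, 12, 6]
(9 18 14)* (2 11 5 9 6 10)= (2 11 5 9 18 14 6 10)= [0, 1, 11, 3, 4, 9, 10, 7, 8, 18, 2, 5, 12, 13, 6, 15, 16, 17, 14]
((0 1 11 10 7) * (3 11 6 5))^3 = (0 5 10 1 3 7 6 11) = ((0 1 6 5 3 11 10 7))^3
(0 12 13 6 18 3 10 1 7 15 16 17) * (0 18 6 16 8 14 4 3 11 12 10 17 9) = (0 10 1 7 15 8 14 4 3 17 18 11 12 13 16 9) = [10, 7, 2, 17, 3, 5, 6, 15, 14, 0, 1, 12, 13, 16, 4, 8, 9, 18, 11]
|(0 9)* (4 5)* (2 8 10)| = 6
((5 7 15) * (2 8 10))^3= (15)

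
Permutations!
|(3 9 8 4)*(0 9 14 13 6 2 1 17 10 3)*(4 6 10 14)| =12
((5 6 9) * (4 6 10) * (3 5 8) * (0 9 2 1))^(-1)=((0 9 8 3 5 10 4 6 2 1))^(-1)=(0 1 2 6 4 10 5 3 8 9)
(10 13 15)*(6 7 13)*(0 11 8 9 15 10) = (0 11 8 9 15)(6 7 13 10) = [11, 1, 2, 3, 4, 5, 7, 13, 9, 15, 6, 8, 12, 10, 14, 0]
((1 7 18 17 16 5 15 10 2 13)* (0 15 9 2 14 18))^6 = (0 16 7 17 1 18 13 14 2 10 9 15 5)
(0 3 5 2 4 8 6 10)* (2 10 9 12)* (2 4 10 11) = (0 3 5 11 2 10)(4 8 6 9 12) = [3, 1, 10, 5, 8, 11, 9, 7, 6, 12, 0, 2, 4]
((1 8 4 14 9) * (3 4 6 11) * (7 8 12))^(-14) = ((1 12 7 8 6 11 3 4 14 9))^(-14) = (1 3 7 14 6)(4 8 9 11 12)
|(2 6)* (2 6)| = 1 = |(6)|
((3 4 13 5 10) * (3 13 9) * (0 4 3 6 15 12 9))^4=(15)(5 10 13)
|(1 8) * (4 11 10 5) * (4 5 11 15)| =2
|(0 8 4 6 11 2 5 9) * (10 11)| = 9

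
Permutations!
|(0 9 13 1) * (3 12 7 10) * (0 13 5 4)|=4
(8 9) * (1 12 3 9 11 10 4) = (1 12 3 9 8 11 10 4) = [0, 12, 2, 9, 1, 5, 6, 7, 11, 8, 4, 10, 3]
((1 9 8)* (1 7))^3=(1 7 8 9)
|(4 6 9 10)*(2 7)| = 4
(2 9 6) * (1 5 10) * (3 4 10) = (1 5 3 4 10)(2 9 6) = [0, 5, 9, 4, 10, 3, 2, 7, 8, 6, 1]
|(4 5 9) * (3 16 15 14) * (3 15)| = 6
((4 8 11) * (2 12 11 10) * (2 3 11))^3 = (2 12)(3 8 11 10 4)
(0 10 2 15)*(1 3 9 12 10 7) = (0 7 1 3 9 12 10 2 15) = [7, 3, 15, 9, 4, 5, 6, 1, 8, 12, 2, 11, 10, 13, 14, 0]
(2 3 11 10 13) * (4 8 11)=[0, 1, 3, 4, 8, 5, 6, 7, 11, 9, 13, 10, 12, 2]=(2 3 4 8 11 10 13)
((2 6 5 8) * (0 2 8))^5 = ((8)(0 2 6 5))^5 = (8)(0 2 6 5)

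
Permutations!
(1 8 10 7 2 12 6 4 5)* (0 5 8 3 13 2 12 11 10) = (0 5 1 3 13 2 11 10 7 12 6 4 8) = [5, 3, 11, 13, 8, 1, 4, 12, 0, 9, 7, 10, 6, 2]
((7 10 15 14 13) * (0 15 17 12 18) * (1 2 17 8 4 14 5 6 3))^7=(0 17 3 15 12 1 5 18 2 6)(4 14 13 7 10 8)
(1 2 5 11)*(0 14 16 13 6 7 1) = [14, 2, 5, 3, 4, 11, 7, 1, 8, 9, 10, 0, 12, 6, 16, 15, 13] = (0 14 16 13 6 7 1 2 5 11)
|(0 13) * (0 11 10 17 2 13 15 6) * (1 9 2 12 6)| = |(0 15 1 9 2 13 11 10 17 12 6)| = 11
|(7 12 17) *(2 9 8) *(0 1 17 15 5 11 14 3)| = |(0 1 17 7 12 15 5 11 14 3)(2 9 8)| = 30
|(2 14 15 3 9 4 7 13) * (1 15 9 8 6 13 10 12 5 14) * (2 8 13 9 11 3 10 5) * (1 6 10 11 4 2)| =24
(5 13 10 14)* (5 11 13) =(10 14 11 13) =[0, 1, 2, 3, 4, 5, 6, 7, 8, 9, 14, 13, 12, 10, 11]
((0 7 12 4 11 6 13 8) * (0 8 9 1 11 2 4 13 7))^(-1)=(1 9 13 12 7 6 11)(2 4)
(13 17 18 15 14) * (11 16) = (11 16)(13 17 18 15 14) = [0, 1, 2, 3, 4, 5, 6, 7, 8, 9, 10, 16, 12, 17, 13, 14, 11, 18, 15]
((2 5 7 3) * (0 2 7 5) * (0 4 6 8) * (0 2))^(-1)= (2 8 6 4)(3 7)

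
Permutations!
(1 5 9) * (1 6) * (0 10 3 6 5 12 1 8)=[10, 12, 2, 6, 4, 9, 8, 7, 0, 5, 3, 11, 1]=(0 10 3 6 8)(1 12)(5 9)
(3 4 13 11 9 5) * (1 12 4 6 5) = (1 12 4 13 11 9)(3 6 5) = [0, 12, 2, 6, 13, 3, 5, 7, 8, 1, 10, 9, 4, 11]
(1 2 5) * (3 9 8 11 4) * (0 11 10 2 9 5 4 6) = (0 11 6)(1 9 8 10 2 4 3 5) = [11, 9, 4, 5, 3, 1, 0, 7, 10, 8, 2, 6]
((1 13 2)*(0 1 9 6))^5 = ((0 1 13 2 9 6))^5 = (0 6 9 2 13 1)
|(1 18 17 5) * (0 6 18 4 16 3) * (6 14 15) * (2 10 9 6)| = |(0 14 15 2 10 9 6 18 17 5 1 4 16 3)| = 14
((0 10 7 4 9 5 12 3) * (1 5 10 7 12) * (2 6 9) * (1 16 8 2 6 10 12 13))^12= ((0 7 4 6 9 12 3)(1 5 16 8 2 10 13))^12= (0 12 6 7 3 9 4)(1 10 8 5 13 2 16)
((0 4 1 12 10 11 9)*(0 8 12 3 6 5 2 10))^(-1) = (0 12 8 9 11 10 2 5 6 3 1 4)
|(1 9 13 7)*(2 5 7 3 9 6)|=15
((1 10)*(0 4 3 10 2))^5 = ((0 4 3 10 1 2))^5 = (0 2 1 10 3 4)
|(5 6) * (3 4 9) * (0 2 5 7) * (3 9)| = |(9)(0 2 5 6 7)(3 4)| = 10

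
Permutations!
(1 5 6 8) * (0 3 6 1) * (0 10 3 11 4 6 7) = (0 11 4 6 8 10 3 7)(1 5) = [11, 5, 2, 7, 6, 1, 8, 0, 10, 9, 3, 4]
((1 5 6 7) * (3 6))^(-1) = (1 7 6 3 5)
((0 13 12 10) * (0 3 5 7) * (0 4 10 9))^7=(0 9 12 13)(3 7 10 5 4)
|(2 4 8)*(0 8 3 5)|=6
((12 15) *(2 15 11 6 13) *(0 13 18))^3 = (0 15 6 13 12 18 2 11)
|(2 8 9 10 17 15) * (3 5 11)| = |(2 8 9 10 17 15)(3 5 11)| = 6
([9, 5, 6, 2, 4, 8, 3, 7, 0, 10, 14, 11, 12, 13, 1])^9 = (0 10 1 8 9 14 5)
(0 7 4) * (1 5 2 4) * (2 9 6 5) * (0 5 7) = (1 2 4 5 9 6 7) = [0, 2, 4, 3, 5, 9, 7, 1, 8, 6]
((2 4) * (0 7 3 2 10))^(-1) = (0 10 4 2 3 7)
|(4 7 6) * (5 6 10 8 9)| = 7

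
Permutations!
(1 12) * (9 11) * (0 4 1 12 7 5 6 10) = [4, 7, 2, 3, 1, 6, 10, 5, 8, 11, 0, 9, 12] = (12)(0 4 1 7 5 6 10)(9 11)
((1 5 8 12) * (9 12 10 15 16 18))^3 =(1 10 18)(5 15 9)(8 16 12)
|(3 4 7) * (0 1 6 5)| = 12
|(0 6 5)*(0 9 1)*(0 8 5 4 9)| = 7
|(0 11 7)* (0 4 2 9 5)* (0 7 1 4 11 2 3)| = |(0 2 9 5 7 11 1 4 3)| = 9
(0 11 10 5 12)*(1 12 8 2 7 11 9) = (0 9 1 12)(2 7 11 10 5 8) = [9, 12, 7, 3, 4, 8, 6, 11, 2, 1, 5, 10, 0]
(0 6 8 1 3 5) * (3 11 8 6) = (0 3 5)(1 11 8) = [3, 11, 2, 5, 4, 0, 6, 7, 1, 9, 10, 8]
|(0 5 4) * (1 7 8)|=|(0 5 4)(1 7 8)|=3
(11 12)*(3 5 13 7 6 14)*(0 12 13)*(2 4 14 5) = (0 12 11 13 7 6 5)(2 4 14 3) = [12, 1, 4, 2, 14, 0, 5, 6, 8, 9, 10, 13, 11, 7, 3]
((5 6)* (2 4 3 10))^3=(2 10 3 4)(5 6)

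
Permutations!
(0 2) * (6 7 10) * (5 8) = (0 2)(5 8)(6 7 10) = [2, 1, 0, 3, 4, 8, 7, 10, 5, 9, 6]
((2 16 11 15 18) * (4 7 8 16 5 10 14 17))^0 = (18)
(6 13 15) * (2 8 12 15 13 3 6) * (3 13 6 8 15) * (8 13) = (2 15)(3 13 6 8 12) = [0, 1, 15, 13, 4, 5, 8, 7, 12, 9, 10, 11, 3, 6, 14, 2]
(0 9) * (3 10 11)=(0 9)(3 10 11)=[9, 1, 2, 10, 4, 5, 6, 7, 8, 0, 11, 3]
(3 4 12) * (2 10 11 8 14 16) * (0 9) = (0 9)(2 10 11 8 14 16)(3 4 12) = [9, 1, 10, 4, 12, 5, 6, 7, 14, 0, 11, 8, 3, 13, 16, 15, 2]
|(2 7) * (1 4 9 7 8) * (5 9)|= 7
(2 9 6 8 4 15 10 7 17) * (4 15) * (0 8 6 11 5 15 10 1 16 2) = [8, 16, 9, 3, 4, 15, 6, 17, 10, 11, 7, 5, 12, 13, 14, 1, 2, 0] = (0 8 10 7 17)(1 16 2 9 11 5 15)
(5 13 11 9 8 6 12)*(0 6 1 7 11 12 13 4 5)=(0 6 13 12)(1 7 11 9 8)(4 5)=[6, 7, 2, 3, 5, 4, 13, 11, 1, 8, 10, 9, 0, 12]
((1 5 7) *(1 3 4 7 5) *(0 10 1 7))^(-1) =((0 10 1 7 3 4))^(-1) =(0 4 3 7 1 10)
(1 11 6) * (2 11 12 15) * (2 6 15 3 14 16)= (1 12 3 14 16 2 11 15 6)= [0, 12, 11, 14, 4, 5, 1, 7, 8, 9, 10, 15, 3, 13, 16, 6, 2]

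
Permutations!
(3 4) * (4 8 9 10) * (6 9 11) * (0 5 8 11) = (0 5 8)(3 11 6 9 10 4) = [5, 1, 2, 11, 3, 8, 9, 7, 0, 10, 4, 6]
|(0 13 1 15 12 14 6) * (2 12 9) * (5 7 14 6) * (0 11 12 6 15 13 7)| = 12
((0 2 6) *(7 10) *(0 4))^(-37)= (0 4 6 2)(7 10)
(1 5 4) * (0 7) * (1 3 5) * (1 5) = [7, 5, 2, 1, 3, 4, 6, 0] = (0 7)(1 5 4 3)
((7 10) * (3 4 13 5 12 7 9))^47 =(3 9 10 7 12 5 13 4)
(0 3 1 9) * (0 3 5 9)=[5, 0, 2, 1, 4, 9, 6, 7, 8, 3]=(0 5 9 3 1)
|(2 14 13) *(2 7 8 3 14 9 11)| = |(2 9 11)(3 14 13 7 8)| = 15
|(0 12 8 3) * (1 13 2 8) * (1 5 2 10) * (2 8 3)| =6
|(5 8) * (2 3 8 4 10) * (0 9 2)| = 8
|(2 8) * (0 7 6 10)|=|(0 7 6 10)(2 8)|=4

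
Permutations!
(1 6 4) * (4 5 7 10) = (1 6 5 7 10 4) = [0, 6, 2, 3, 1, 7, 5, 10, 8, 9, 4]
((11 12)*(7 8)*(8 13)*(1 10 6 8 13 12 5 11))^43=((13)(1 10 6 8 7 12)(5 11))^43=(13)(1 10 6 8 7 12)(5 11)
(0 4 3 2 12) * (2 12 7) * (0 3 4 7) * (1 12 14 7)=[1, 12, 0, 14, 4, 5, 6, 2, 8, 9, 10, 11, 3, 13, 7]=(0 1 12 3 14 7 2)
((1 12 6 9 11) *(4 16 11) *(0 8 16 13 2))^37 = ((0 8 16 11 1 12 6 9 4 13 2))^37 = (0 1 4 8 12 13 16 6 2 11 9)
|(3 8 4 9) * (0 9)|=|(0 9 3 8 4)|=5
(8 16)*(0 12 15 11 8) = (0 12 15 11 8 16) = [12, 1, 2, 3, 4, 5, 6, 7, 16, 9, 10, 8, 15, 13, 14, 11, 0]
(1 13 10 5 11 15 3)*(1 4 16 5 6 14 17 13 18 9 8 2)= (1 18 9 8 2)(3 4 16 5 11 15)(6 14 17 13 10)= [0, 18, 1, 4, 16, 11, 14, 7, 2, 8, 6, 15, 12, 10, 17, 3, 5, 13, 9]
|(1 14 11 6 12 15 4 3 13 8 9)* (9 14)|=|(1 9)(3 13 8 14 11 6 12 15 4)|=18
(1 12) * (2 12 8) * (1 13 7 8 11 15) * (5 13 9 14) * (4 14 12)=(1 11 15)(2 4 14 5 13 7 8)(9 12)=[0, 11, 4, 3, 14, 13, 6, 8, 2, 12, 10, 15, 9, 7, 5, 1]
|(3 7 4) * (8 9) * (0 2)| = 6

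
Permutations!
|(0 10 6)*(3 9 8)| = |(0 10 6)(3 9 8)| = 3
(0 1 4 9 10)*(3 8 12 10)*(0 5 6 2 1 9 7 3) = (0 9)(1 4 7 3 8 12 10 5 6 2) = [9, 4, 1, 8, 7, 6, 2, 3, 12, 0, 5, 11, 10]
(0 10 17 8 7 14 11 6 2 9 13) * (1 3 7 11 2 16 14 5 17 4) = [10, 3, 9, 7, 1, 17, 16, 5, 11, 13, 4, 6, 12, 0, 2, 15, 14, 8] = (0 10 4 1 3 7 5 17 8 11 6 16 14 2 9 13)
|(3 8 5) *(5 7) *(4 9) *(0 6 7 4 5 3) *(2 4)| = 9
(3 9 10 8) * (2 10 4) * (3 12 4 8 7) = [0, 1, 10, 9, 2, 5, 6, 3, 12, 8, 7, 11, 4] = (2 10 7 3 9 8 12 4)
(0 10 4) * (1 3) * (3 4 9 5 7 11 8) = (0 10 9 5 7 11 8 3 1 4) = [10, 4, 2, 1, 0, 7, 6, 11, 3, 5, 9, 8]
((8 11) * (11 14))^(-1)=((8 14 11))^(-1)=(8 11 14)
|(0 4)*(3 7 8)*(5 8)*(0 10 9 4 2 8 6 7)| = |(0 2 8 3)(4 10 9)(5 6 7)| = 12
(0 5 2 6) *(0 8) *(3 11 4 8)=[5, 1, 6, 11, 8, 2, 3, 7, 0, 9, 10, 4]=(0 5 2 6 3 11 4 8)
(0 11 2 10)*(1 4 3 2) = [11, 4, 10, 2, 3, 5, 6, 7, 8, 9, 0, 1] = (0 11 1 4 3 2 10)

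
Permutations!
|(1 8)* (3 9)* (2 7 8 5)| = 10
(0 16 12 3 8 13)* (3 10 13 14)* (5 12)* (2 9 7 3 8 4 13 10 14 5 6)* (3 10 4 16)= [3, 1, 9, 16, 13, 12, 2, 10, 5, 7, 4, 11, 14, 0, 8, 15, 6]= (0 3 16 6 2 9 7 10 4 13)(5 12 14 8)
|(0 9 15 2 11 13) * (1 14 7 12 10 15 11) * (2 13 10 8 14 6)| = |(0 9 11 10 15 13)(1 6 2)(7 12 8 14)| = 12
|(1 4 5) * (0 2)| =6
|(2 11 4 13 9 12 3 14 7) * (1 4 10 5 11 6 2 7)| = |(1 4 13 9 12 3 14)(2 6)(5 11 10)| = 42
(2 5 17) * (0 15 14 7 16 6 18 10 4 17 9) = [15, 1, 5, 3, 17, 9, 18, 16, 8, 0, 4, 11, 12, 13, 7, 14, 6, 2, 10] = (0 15 14 7 16 6 18 10 4 17 2 5 9)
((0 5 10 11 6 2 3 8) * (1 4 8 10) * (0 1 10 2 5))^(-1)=(1 8 4)(2 3)(5 6 11 10)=((1 4 8)(2 3)(5 10 11 6))^(-1)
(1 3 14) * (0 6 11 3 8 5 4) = (0 6 11 3 14 1 8 5 4) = [6, 8, 2, 14, 0, 4, 11, 7, 5, 9, 10, 3, 12, 13, 1]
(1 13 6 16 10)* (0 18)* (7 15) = [18, 13, 2, 3, 4, 5, 16, 15, 8, 9, 1, 11, 12, 6, 14, 7, 10, 17, 0] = (0 18)(1 13 6 16 10)(7 15)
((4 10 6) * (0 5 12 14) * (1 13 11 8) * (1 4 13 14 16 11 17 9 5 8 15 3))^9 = (0 12 4 11 6 3 17 14 5 8 16 10 15 13 1 9)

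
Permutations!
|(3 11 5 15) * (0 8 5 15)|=|(0 8 5)(3 11 15)|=3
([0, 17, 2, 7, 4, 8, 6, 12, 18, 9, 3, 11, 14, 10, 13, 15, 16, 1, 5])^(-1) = [0, 17, 2, 10, 4, 18, 6, 3, 5, 9, 13, 11, 7, 14, 12, 15, 16, 1, 8]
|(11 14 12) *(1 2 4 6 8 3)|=6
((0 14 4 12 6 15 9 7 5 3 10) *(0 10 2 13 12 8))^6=(0 4)(2 7 6)(3 9 12)(5 15 13)(8 14)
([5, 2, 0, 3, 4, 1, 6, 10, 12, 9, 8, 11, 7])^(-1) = [2, 5, 1, 3, 4, 0, 6, 12, 10, 9, 7, 11, 8]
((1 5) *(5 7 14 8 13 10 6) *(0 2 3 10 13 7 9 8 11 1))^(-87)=(0 10)(1 7)(2 6)(3 5)(8 11)(9 14)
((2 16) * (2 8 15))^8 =(16)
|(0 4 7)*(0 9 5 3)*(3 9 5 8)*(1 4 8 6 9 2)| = 30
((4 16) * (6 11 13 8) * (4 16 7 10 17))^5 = (4 7 10 17)(6 11 13 8)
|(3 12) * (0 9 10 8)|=|(0 9 10 8)(3 12)|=4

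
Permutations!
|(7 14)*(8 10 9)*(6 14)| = 3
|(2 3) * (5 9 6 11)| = |(2 3)(5 9 6 11)| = 4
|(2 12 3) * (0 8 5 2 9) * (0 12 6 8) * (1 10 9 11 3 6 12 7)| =20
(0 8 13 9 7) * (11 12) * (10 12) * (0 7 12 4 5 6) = (0 8 13 9 12 11 10 4 5 6) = [8, 1, 2, 3, 5, 6, 0, 7, 13, 12, 4, 10, 11, 9]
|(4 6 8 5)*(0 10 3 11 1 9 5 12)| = |(0 10 3 11 1 9 5 4 6 8 12)| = 11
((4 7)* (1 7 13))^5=(1 7 4 13)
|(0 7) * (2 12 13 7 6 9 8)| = 8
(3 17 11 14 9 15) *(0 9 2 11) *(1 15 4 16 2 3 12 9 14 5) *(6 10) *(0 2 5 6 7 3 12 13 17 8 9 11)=(0 14 12 11 6 10 7 3 8 9 4 16 5 1 15 13 17 2)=[14, 15, 0, 8, 16, 1, 10, 3, 9, 4, 7, 6, 11, 17, 12, 13, 5, 2]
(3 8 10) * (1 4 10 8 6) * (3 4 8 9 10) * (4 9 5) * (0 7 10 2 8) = (0 7 10 9 2 8 5 4 3 6 1) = [7, 0, 8, 6, 3, 4, 1, 10, 5, 2, 9]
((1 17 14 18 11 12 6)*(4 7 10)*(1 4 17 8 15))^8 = ((1 8 15)(4 7 10 17 14 18 11 12 6))^8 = (1 15 8)(4 6 12 11 18 14 17 10 7)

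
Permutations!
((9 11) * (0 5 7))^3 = (9 11)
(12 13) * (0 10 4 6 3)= (0 10 4 6 3)(12 13)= [10, 1, 2, 0, 6, 5, 3, 7, 8, 9, 4, 11, 13, 12]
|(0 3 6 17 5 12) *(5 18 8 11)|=|(0 3 6 17 18 8 11 5 12)|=9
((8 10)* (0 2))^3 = (0 2)(8 10)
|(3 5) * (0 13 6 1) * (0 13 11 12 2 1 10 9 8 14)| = |(0 11 12 2 1 13 6 10 9 8 14)(3 5)| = 22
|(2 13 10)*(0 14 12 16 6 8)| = |(0 14 12 16 6 8)(2 13 10)| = 6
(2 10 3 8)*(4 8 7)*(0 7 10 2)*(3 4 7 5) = (0 5 3 10 4 8) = [5, 1, 2, 10, 8, 3, 6, 7, 0, 9, 4]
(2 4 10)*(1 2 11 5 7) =(1 2 4 10 11 5 7) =[0, 2, 4, 3, 10, 7, 6, 1, 8, 9, 11, 5]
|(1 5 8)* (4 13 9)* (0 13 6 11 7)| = 21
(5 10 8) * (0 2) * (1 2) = (0 1 2)(5 10 8) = [1, 2, 0, 3, 4, 10, 6, 7, 5, 9, 8]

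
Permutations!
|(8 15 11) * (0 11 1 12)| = |(0 11 8 15 1 12)| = 6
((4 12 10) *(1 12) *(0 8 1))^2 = ((0 8 1 12 10 4))^2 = (0 1 10)(4 8 12)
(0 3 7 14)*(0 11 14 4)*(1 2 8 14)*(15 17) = [3, 2, 8, 7, 0, 5, 6, 4, 14, 9, 10, 1, 12, 13, 11, 17, 16, 15] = (0 3 7 4)(1 2 8 14 11)(15 17)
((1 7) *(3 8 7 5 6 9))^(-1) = ((1 5 6 9 3 8 7))^(-1) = (1 7 8 3 9 6 5)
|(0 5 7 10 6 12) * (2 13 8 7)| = |(0 5 2 13 8 7 10 6 12)| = 9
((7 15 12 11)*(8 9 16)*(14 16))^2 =((7 15 12 11)(8 9 14 16))^2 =(7 12)(8 14)(9 16)(11 15)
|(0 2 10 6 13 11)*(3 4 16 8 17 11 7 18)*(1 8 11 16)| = 14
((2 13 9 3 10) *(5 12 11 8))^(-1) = ((2 13 9 3 10)(5 12 11 8))^(-1) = (2 10 3 9 13)(5 8 11 12)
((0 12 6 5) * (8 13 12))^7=(0 8 13 12 6 5)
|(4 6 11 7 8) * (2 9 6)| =7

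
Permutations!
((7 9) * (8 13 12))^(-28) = ((7 9)(8 13 12))^(-28) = (8 12 13)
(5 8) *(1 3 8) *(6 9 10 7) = (1 3 8 5)(6 9 10 7) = [0, 3, 2, 8, 4, 1, 9, 6, 5, 10, 7]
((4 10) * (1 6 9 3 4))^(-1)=((1 6 9 3 4 10))^(-1)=(1 10 4 3 9 6)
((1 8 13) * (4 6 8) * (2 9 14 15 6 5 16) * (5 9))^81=(16)(1 4 9 14 15 6 8 13)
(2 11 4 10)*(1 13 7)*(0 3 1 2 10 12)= (0 3 1 13 7 2 11 4 12)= [3, 13, 11, 1, 12, 5, 6, 2, 8, 9, 10, 4, 0, 7]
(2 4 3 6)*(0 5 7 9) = (0 5 7 9)(2 4 3 6) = [5, 1, 4, 6, 3, 7, 2, 9, 8, 0]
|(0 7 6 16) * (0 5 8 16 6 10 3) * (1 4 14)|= |(0 7 10 3)(1 4 14)(5 8 16)|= 12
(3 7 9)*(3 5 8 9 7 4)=(3 4)(5 8 9)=[0, 1, 2, 4, 3, 8, 6, 7, 9, 5]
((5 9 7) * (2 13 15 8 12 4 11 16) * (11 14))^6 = (2 14 8)(4 15 16)(11 12 13)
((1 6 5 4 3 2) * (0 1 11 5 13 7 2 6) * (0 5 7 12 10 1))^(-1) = (1 10 12 13 6 3 4 5)(2 7 11)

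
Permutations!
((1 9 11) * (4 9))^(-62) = ((1 4 9 11))^(-62) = (1 9)(4 11)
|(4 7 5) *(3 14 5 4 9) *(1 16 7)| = |(1 16 7 4)(3 14 5 9)| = 4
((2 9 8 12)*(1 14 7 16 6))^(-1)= (1 6 16 7 14)(2 12 8 9)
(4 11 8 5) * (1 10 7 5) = (1 10 7 5 4 11 8) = [0, 10, 2, 3, 11, 4, 6, 5, 1, 9, 7, 8]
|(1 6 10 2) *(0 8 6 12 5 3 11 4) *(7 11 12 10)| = 6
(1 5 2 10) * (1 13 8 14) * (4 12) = (1 5 2 10 13 8 14)(4 12) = [0, 5, 10, 3, 12, 2, 6, 7, 14, 9, 13, 11, 4, 8, 1]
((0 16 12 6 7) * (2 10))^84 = ((0 16 12 6 7)(2 10))^84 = (0 7 6 12 16)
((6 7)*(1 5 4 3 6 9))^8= (1 5 4 3 6 7 9)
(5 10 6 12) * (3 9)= (3 9)(5 10 6 12)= [0, 1, 2, 9, 4, 10, 12, 7, 8, 3, 6, 11, 5]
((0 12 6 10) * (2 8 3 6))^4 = ((0 12 2 8 3 6 10))^4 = (0 3 12 6 2 10 8)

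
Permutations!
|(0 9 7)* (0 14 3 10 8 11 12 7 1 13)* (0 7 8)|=24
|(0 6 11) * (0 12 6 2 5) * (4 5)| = 12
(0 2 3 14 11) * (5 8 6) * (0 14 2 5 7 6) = (0 5 8)(2 3)(6 7)(11 14) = [5, 1, 3, 2, 4, 8, 7, 6, 0, 9, 10, 14, 12, 13, 11]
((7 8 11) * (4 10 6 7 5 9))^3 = (4 7 5 10 8 9 6 11)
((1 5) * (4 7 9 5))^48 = (1 9 4 5 7)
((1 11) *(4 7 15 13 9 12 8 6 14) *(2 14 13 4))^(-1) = ((1 11)(2 14)(4 7 15)(6 13 9 12 8))^(-1) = (1 11)(2 14)(4 15 7)(6 8 12 9 13)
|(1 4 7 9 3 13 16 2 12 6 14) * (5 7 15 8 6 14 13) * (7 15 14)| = 33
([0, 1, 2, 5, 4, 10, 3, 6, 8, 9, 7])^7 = (3 10 6 5 7)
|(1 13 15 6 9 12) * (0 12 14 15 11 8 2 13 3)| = 4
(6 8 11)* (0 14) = (0 14)(6 8 11) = [14, 1, 2, 3, 4, 5, 8, 7, 11, 9, 10, 6, 12, 13, 0]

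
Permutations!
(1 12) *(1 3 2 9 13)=[0, 12, 9, 2, 4, 5, 6, 7, 8, 13, 10, 11, 3, 1]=(1 12 3 2 9 13)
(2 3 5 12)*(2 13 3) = (3 5 12 13) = [0, 1, 2, 5, 4, 12, 6, 7, 8, 9, 10, 11, 13, 3]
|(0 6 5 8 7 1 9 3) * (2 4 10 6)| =|(0 2 4 10 6 5 8 7 1 9 3)| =11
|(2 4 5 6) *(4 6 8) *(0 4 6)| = 6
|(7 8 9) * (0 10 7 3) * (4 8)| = 7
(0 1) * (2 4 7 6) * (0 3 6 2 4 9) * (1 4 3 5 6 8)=(0 4 7 2 9)(1 5 6 3 8)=[4, 5, 9, 8, 7, 6, 3, 2, 1, 0]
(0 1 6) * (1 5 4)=(0 5 4 1 6)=[5, 6, 2, 3, 1, 4, 0]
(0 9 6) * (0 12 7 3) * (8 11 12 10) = (0 9 6 10 8 11 12 7 3) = [9, 1, 2, 0, 4, 5, 10, 3, 11, 6, 8, 12, 7]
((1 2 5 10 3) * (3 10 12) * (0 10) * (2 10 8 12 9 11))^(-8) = (0 1 12)(3 8 10)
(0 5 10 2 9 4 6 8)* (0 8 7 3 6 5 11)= (0 11)(2 9 4 5 10)(3 6 7)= [11, 1, 9, 6, 5, 10, 7, 3, 8, 4, 2, 0]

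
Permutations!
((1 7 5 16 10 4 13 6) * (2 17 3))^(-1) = ((1 7 5 16 10 4 13 6)(2 17 3))^(-1) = (1 6 13 4 10 16 5 7)(2 3 17)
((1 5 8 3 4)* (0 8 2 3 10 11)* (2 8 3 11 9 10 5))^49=(0 3 4 1 2 11)(5 8)(9 10)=((0 3 4 1 2 11)(5 8)(9 10))^49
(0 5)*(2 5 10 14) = (0 10 14 2 5) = [10, 1, 5, 3, 4, 0, 6, 7, 8, 9, 14, 11, 12, 13, 2]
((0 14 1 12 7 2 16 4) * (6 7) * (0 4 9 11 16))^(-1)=((0 14 1 12 6 7 2)(9 11 16))^(-1)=(0 2 7 6 12 1 14)(9 16 11)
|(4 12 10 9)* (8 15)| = 4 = |(4 12 10 9)(8 15)|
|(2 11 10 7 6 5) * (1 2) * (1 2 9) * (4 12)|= |(1 9)(2 11 10 7 6 5)(4 12)|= 6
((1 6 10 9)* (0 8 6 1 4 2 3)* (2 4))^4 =(0 9 8 2 6 3 10)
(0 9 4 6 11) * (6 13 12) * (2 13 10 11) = (0 9 4 10 11)(2 13 12 6) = [9, 1, 13, 3, 10, 5, 2, 7, 8, 4, 11, 0, 6, 12]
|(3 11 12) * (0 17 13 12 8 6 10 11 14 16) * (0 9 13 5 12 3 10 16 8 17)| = |(3 14 8 6 16 9 13)(5 12 10 11 17)| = 35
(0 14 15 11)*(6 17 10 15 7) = (0 14 7 6 17 10 15 11) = [14, 1, 2, 3, 4, 5, 17, 6, 8, 9, 15, 0, 12, 13, 7, 11, 16, 10]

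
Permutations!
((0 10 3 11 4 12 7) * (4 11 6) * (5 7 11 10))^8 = (0 7 5)(3 4 11)(6 12 10)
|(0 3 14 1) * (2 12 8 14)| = 7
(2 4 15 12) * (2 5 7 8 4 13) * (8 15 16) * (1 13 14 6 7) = (1 13 2 14 6 7 15 12 5)(4 16 8) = [0, 13, 14, 3, 16, 1, 7, 15, 4, 9, 10, 11, 5, 2, 6, 12, 8]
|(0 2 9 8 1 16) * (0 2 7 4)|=15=|(0 7 4)(1 16 2 9 8)|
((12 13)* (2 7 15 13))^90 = (15)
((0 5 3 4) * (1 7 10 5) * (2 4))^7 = (0 4 2 3 5 10 7 1)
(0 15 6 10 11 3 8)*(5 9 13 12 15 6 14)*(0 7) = (0 6 10 11 3 8 7)(5 9 13 12 15 14) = [6, 1, 2, 8, 4, 9, 10, 0, 7, 13, 11, 3, 15, 12, 5, 14]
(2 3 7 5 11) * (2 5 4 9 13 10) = (2 3 7 4 9 13 10)(5 11) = [0, 1, 3, 7, 9, 11, 6, 4, 8, 13, 2, 5, 12, 10]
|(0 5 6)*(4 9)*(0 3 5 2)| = 6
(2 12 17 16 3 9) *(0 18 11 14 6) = (0 18 11 14 6)(2 12 17 16 3 9) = [18, 1, 12, 9, 4, 5, 0, 7, 8, 2, 10, 14, 17, 13, 6, 15, 3, 16, 11]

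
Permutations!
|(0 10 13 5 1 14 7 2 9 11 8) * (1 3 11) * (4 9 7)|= 28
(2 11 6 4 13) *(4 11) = (2 4 13)(6 11) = [0, 1, 4, 3, 13, 5, 11, 7, 8, 9, 10, 6, 12, 2]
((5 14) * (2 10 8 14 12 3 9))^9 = (2 10 8 14 5 12 3 9)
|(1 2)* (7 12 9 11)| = |(1 2)(7 12 9 11)| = 4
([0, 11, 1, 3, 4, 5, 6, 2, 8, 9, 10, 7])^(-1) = [0, 2, 7, 3, 4, 5, 6, 11, 8, 9, 10, 1]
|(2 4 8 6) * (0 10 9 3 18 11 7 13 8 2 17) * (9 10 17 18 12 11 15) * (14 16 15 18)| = 22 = |(18)(0 17)(2 4)(3 12 11 7 13 8 6 14 16 15 9)|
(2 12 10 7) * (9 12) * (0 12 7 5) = (0 12 10 5)(2 9 7) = [12, 1, 9, 3, 4, 0, 6, 2, 8, 7, 5, 11, 10]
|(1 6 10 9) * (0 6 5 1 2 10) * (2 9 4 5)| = 10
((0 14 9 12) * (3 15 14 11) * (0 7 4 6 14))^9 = ((0 11 3 15)(4 6 14 9 12 7))^9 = (0 11 3 15)(4 9)(6 12)(7 14)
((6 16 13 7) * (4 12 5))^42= (6 13)(7 16)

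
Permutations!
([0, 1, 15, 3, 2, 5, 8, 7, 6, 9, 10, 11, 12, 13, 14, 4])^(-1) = [0, 1, 4, 3, 15, 5, 8, 7, 6, 9, 10, 11, 12, 13, 14, 2]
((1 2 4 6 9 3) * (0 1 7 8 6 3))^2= ((0 1 2 4 3 7 8 6 9))^2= (0 2 3 8 9 1 4 7 6)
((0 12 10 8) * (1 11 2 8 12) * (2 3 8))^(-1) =((0 1 11 3 8)(10 12))^(-1) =(0 8 3 11 1)(10 12)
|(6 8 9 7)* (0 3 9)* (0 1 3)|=6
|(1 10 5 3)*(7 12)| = |(1 10 5 3)(7 12)| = 4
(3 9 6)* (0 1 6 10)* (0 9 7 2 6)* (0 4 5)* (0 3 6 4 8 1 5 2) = [5, 8, 4, 7, 2, 3, 6, 0, 1, 10, 9] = (0 5 3 7)(1 8)(2 4)(9 10)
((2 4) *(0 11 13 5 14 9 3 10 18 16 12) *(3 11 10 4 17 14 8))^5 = (18)(2 13)(3 9)(4 11)(5 17)(8 14)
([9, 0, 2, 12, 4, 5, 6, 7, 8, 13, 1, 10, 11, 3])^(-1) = [1, 10, 2, 13, 4, 5, 6, 7, 8, 0, 11, 12, 3, 9]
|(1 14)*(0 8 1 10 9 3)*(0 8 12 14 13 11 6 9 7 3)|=12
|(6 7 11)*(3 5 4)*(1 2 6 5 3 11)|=|(1 2 6 7)(4 11 5)|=12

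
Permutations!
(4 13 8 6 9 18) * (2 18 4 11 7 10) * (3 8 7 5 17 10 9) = (2 18 11 5 17 10)(3 8 6)(4 13 7 9) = [0, 1, 18, 8, 13, 17, 3, 9, 6, 4, 2, 5, 12, 7, 14, 15, 16, 10, 11]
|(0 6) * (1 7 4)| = 6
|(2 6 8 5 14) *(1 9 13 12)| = |(1 9 13 12)(2 6 8 5 14)| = 20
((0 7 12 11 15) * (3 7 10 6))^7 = ((0 10 6 3 7 12 11 15))^7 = (0 15 11 12 7 3 6 10)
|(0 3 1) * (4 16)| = 6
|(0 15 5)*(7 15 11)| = 5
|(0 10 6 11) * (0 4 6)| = 6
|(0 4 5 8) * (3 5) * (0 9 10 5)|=|(0 4 3)(5 8 9 10)|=12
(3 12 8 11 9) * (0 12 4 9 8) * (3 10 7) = (0 12)(3 4 9 10 7)(8 11) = [12, 1, 2, 4, 9, 5, 6, 3, 11, 10, 7, 8, 0]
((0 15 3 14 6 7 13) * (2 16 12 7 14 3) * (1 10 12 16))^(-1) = ((16)(0 15 2 1 10 12 7 13)(6 14))^(-1) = (16)(0 13 7 12 10 1 2 15)(6 14)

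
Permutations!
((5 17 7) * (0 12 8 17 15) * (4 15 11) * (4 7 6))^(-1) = (0 15 4 6 17 8 12)(5 7 11)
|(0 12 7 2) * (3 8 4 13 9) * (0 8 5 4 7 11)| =|(0 12 11)(2 8 7)(3 5 4 13 9)| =15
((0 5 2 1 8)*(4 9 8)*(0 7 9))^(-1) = (0 4 1 2 5)(7 8 9) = ((0 5 2 1 4)(7 9 8))^(-1)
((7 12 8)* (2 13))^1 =((2 13)(7 12 8))^1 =(2 13)(7 12 8)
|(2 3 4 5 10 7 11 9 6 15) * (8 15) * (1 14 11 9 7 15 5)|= |(1 14 11 7 9 6 8 5 10 15 2 3 4)|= 13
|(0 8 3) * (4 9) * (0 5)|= 4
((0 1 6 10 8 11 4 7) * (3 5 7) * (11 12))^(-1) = (0 7 5 3 4 11 12 8 10 6 1)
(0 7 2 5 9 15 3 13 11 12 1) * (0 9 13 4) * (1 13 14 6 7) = [1, 9, 5, 4, 0, 14, 7, 2, 8, 15, 10, 12, 13, 11, 6, 3] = (0 1 9 15 3 4)(2 5 14 6 7)(11 12 13)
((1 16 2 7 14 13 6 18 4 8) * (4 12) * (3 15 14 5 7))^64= ((1 16 2 3 15 14 13 6 18 12 4 8)(5 7))^64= (1 15 18)(2 13 4)(3 6 8)(12 16 14)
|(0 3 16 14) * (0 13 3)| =4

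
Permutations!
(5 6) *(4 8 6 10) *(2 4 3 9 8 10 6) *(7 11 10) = (2 4 7 11 10 3 9 8)(5 6) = [0, 1, 4, 9, 7, 6, 5, 11, 2, 8, 3, 10]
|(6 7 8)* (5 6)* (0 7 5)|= 6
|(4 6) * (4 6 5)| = |(6)(4 5)| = 2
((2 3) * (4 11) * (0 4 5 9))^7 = ((0 4 11 5 9)(2 3))^7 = (0 11 9 4 5)(2 3)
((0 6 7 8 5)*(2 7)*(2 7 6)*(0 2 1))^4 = ((0 1)(2 6 7 8 5))^4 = (2 5 8 7 6)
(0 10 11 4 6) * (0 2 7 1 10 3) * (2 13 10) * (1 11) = (0 3)(1 2 7 11 4 6 13 10) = [3, 2, 7, 0, 6, 5, 13, 11, 8, 9, 1, 4, 12, 10]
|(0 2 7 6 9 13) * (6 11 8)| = |(0 2 7 11 8 6 9 13)| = 8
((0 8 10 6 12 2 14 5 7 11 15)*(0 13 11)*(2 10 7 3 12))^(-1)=(0 7 8)(2 6 10 12 3 5 14)(11 13 15)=((0 8 7)(2 14 5 3 12 10 6)(11 15 13))^(-1)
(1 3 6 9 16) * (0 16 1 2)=(0 16 2)(1 3 6 9)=[16, 3, 0, 6, 4, 5, 9, 7, 8, 1, 10, 11, 12, 13, 14, 15, 2]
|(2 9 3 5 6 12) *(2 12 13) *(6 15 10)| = 8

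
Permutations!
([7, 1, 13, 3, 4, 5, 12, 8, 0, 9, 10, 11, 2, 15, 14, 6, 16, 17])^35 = (17)(0 8 7)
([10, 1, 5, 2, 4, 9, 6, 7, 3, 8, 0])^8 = (10)(2 8 5 3 9)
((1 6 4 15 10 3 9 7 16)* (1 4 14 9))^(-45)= (1 16)(3 7)(4 6)(9 10)(14 15)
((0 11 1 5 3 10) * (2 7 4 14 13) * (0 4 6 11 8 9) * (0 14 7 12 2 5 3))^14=(0 9 13)(5 8 14)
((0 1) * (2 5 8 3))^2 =((0 1)(2 5 8 3))^2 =(2 8)(3 5)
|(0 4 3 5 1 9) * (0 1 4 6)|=6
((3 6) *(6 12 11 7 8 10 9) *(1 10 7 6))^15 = ((1 10 9)(3 12 11 6)(7 8))^15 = (3 6 11 12)(7 8)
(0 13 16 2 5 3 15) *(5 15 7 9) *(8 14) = (0 13 16 2 15)(3 7 9 5)(8 14) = [13, 1, 15, 7, 4, 3, 6, 9, 14, 5, 10, 11, 12, 16, 8, 0, 2]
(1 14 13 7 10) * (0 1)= (0 1 14 13 7 10)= [1, 14, 2, 3, 4, 5, 6, 10, 8, 9, 0, 11, 12, 7, 13]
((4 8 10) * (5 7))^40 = ((4 8 10)(5 7))^40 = (4 8 10)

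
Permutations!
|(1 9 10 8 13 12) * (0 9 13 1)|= 7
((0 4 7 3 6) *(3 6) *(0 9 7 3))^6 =(9)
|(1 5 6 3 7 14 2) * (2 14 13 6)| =|(14)(1 5 2)(3 7 13 6)| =12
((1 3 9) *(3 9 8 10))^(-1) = ((1 9)(3 8 10))^(-1) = (1 9)(3 10 8)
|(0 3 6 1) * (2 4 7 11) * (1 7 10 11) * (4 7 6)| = |(0 3 4 10 11 2 7 1)| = 8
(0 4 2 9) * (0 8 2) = (0 4)(2 9 8) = [4, 1, 9, 3, 0, 5, 6, 7, 2, 8]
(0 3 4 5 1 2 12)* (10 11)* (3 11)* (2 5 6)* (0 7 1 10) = (0 11)(1 5 10 3 4 6 2 12 7) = [11, 5, 12, 4, 6, 10, 2, 1, 8, 9, 3, 0, 7]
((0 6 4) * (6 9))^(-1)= ((0 9 6 4))^(-1)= (0 4 6 9)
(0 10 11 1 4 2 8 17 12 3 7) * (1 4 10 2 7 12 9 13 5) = (0 2 8 17 9 13 5 1 10 11 4 7)(3 12) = [2, 10, 8, 12, 7, 1, 6, 0, 17, 13, 11, 4, 3, 5, 14, 15, 16, 9]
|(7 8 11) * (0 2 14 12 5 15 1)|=21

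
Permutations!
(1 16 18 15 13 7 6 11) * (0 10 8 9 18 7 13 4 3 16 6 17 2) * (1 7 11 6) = (0 10 8 9 18 15 4 3 16 11 7 17 2) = [10, 1, 0, 16, 3, 5, 6, 17, 9, 18, 8, 7, 12, 13, 14, 4, 11, 2, 15]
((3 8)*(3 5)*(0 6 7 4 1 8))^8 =((0 6 7 4 1 8 5 3))^8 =(8)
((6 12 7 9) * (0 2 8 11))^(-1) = (0 11 8 2)(6 9 7 12)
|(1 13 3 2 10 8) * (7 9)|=6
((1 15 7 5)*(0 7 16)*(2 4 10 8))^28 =(0 15 5)(1 7 16)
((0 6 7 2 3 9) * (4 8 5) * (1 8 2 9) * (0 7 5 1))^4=((0 6 5 4 2 3)(1 8)(7 9))^4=(9)(0 2 5)(3 4 6)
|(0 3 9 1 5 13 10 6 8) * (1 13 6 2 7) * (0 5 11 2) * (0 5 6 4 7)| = |(0 3 9 13 10 5 4 7 1 11 2)(6 8)| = 22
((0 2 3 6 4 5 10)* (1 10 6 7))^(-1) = (0 10 1 7 3 2)(4 6 5)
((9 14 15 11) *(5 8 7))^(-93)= (9 11 15 14)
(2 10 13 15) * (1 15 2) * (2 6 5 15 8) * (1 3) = (1 8 2 10 13 6 5 15 3) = [0, 8, 10, 1, 4, 15, 5, 7, 2, 9, 13, 11, 12, 6, 14, 3]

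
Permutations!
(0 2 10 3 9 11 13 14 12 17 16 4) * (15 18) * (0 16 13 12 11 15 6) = (0 2 10 3 9 15 18 6)(4 16)(11 12 17 13 14) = [2, 1, 10, 9, 16, 5, 0, 7, 8, 15, 3, 12, 17, 14, 11, 18, 4, 13, 6]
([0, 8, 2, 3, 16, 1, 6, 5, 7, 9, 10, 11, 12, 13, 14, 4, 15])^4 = (4 16 15)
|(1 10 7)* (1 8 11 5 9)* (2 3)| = 14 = |(1 10 7 8 11 5 9)(2 3)|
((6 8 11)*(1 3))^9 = (11)(1 3)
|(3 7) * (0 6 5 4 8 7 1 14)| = |(0 6 5 4 8 7 3 1 14)| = 9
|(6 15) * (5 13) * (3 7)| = 2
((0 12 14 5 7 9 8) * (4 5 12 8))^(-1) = ((0 8)(4 5 7 9)(12 14))^(-1) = (0 8)(4 9 7 5)(12 14)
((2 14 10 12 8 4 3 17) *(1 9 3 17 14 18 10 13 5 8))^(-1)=(1 12 10 18 2 17 4 8 5 13 14 3 9)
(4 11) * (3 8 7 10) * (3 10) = [0, 1, 2, 8, 11, 5, 6, 3, 7, 9, 10, 4] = (3 8 7)(4 11)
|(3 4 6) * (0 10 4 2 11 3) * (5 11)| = 4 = |(0 10 4 6)(2 5 11 3)|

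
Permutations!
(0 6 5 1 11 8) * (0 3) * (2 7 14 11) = (0 6 5 1 2 7 14 11 8 3) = [6, 2, 7, 0, 4, 1, 5, 14, 3, 9, 10, 8, 12, 13, 11]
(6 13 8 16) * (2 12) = [0, 1, 12, 3, 4, 5, 13, 7, 16, 9, 10, 11, 2, 8, 14, 15, 6] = (2 12)(6 13 8 16)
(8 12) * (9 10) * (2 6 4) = (2 6 4)(8 12)(9 10) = [0, 1, 6, 3, 2, 5, 4, 7, 12, 10, 9, 11, 8]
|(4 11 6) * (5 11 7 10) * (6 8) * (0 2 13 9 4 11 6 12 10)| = 6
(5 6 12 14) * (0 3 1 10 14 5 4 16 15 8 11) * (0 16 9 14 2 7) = (0 3 1 10 2 7)(4 9 14)(5 6 12)(8 11 16 15) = [3, 10, 7, 1, 9, 6, 12, 0, 11, 14, 2, 16, 5, 13, 4, 8, 15]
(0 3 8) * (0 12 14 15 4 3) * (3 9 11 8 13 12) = (3 13 12 14 15 4 9 11 8) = [0, 1, 2, 13, 9, 5, 6, 7, 3, 11, 10, 8, 14, 12, 15, 4]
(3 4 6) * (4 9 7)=(3 9 7 4 6)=[0, 1, 2, 9, 6, 5, 3, 4, 8, 7]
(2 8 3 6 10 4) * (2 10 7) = (2 8 3 6 7)(4 10) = [0, 1, 8, 6, 10, 5, 7, 2, 3, 9, 4]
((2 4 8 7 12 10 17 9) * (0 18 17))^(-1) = ((0 18 17 9 2 4 8 7 12 10))^(-1) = (0 10 12 7 8 4 2 9 17 18)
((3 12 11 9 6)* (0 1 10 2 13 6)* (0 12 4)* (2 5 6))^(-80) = ((0 1 10 5 6 3 4)(2 13)(9 12 11))^(-80) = (13)(0 6 1 3 10 4 5)(9 12 11)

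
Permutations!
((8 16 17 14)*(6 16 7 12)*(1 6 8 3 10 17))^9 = ((1 6 16)(3 10 17 14)(7 12 8))^9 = (3 10 17 14)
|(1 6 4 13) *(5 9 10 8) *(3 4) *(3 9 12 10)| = 12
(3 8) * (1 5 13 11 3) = (1 5 13 11 3 8) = [0, 5, 2, 8, 4, 13, 6, 7, 1, 9, 10, 3, 12, 11]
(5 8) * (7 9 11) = (5 8)(7 9 11) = [0, 1, 2, 3, 4, 8, 6, 9, 5, 11, 10, 7]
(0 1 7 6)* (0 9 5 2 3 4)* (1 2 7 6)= (0 2 3 4)(1 6 9 5 7)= [2, 6, 3, 4, 0, 7, 9, 1, 8, 5]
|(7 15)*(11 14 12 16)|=4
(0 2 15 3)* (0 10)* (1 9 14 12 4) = (0 2 15 3 10)(1 9 14 12 4) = [2, 9, 15, 10, 1, 5, 6, 7, 8, 14, 0, 11, 4, 13, 12, 3]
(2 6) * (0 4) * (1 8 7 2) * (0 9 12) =(0 4 9 12)(1 8 7 2 6) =[4, 8, 6, 3, 9, 5, 1, 2, 7, 12, 10, 11, 0]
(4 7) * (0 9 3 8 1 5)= [9, 5, 2, 8, 7, 0, 6, 4, 1, 3]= (0 9 3 8 1 5)(4 7)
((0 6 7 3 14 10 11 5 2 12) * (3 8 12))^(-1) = ((0 6 7 8 12)(2 3 14 10 11 5))^(-1) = (0 12 8 7 6)(2 5 11 10 14 3)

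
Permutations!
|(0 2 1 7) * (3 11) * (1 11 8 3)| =|(0 2 11 1 7)(3 8)| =10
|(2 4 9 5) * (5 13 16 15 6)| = |(2 4 9 13 16 15 6 5)| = 8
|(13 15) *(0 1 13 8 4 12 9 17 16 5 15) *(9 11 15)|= |(0 1 13)(4 12 11 15 8)(5 9 17 16)|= 60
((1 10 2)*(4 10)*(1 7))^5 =(10)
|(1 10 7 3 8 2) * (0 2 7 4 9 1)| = |(0 2)(1 10 4 9)(3 8 7)| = 12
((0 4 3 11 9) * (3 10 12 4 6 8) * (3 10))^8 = (0 9 11 3 4 12 10 8 6)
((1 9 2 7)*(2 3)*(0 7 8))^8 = ((0 7 1 9 3 2 8))^8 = (0 7 1 9 3 2 8)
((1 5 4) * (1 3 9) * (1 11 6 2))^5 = ((1 5 4 3 9 11 6 2))^5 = (1 11 4 2 9 5 6 3)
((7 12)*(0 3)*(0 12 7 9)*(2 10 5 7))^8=(12)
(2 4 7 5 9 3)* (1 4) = (1 4 7 5 9 3 2) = [0, 4, 1, 2, 7, 9, 6, 5, 8, 3]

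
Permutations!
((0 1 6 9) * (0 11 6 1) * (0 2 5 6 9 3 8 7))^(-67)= (0 6 7 5 8 2 3)(9 11)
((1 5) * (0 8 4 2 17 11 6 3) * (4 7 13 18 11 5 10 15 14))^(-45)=((0 8 7 13 18 11 6 3)(1 10 15 14 4 2 17 5))^(-45)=(0 13 6 8 18 3 7 11)(1 14 17 10 4 5 15 2)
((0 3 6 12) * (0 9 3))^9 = (3 6 12 9)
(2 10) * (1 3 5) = (1 3 5)(2 10) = [0, 3, 10, 5, 4, 1, 6, 7, 8, 9, 2]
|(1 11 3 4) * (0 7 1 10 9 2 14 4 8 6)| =|(0 7 1 11 3 8 6)(2 14 4 10 9)| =35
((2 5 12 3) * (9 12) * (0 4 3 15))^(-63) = ((0 4 3 2 5 9 12 15))^(-63) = (0 4 3 2 5 9 12 15)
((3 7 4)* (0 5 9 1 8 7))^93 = (0 7 9 3 8 5 4 1)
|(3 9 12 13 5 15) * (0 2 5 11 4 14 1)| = 12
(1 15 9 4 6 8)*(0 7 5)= (0 7 5)(1 15 9 4 6 8)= [7, 15, 2, 3, 6, 0, 8, 5, 1, 4, 10, 11, 12, 13, 14, 9]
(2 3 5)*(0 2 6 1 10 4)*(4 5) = [2, 10, 3, 4, 0, 6, 1, 7, 8, 9, 5] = (0 2 3 4)(1 10 5 6)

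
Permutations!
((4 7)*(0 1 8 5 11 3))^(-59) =((0 1 8 5 11 3)(4 7))^(-59) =(0 1 8 5 11 3)(4 7)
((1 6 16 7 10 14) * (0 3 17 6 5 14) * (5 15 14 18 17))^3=(0 18 16)(3 17 7)(5 6 10)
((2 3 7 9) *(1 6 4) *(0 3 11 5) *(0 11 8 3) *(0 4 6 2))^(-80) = ((0 4 1 2 8 3 7 9)(5 11))^(-80) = (11)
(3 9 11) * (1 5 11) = (1 5 11 3 9) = [0, 5, 2, 9, 4, 11, 6, 7, 8, 1, 10, 3]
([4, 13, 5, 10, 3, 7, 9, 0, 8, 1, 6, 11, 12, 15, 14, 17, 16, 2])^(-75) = (0 10 1 17 7 3 9 15 5 4 6 13 2)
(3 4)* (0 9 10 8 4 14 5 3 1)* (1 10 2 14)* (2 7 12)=(0 9 7 12 2 14 5 3 1)(4 10 8)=[9, 0, 14, 1, 10, 3, 6, 12, 4, 7, 8, 11, 2, 13, 5]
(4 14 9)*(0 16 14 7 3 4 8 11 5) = (0 16 14 9 8 11 5)(3 4 7) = [16, 1, 2, 4, 7, 0, 6, 3, 11, 8, 10, 5, 12, 13, 9, 15, 14]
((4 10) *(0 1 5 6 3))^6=((0 1 5 6 3)(4 10))^6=(10)(0 1 5 6 3)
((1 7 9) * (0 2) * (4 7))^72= (9)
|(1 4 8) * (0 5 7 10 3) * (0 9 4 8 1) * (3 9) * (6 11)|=8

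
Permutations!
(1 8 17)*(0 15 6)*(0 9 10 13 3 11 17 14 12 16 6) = (0 15)(1 8 14 12 16 6 9 10 13 3 11 17) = [15, 8, 2, 11, 4, 5, 9, 7, 14, 10, 13, 17, 16, 3, 12, 0, 6, 1]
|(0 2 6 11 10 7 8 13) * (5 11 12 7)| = |(0 2 6 12 7 8 13)(5 11 10)| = 21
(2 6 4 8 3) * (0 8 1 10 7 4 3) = (0 8)(1 10 7 4)(2 6 3) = [8, 10, 6, 2, 1, 5, 3, 4, 0, 9, 7]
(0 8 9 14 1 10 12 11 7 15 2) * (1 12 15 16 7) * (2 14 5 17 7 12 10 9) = (0 8 2)(1 9 5 17 7 16 12 11)(10 15 14) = [8, 9, 0, 3, 4, 17, 6, 16, 2, 5, 15, 1, 11, 13, 10, 14, 12, 7]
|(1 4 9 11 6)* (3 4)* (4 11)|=4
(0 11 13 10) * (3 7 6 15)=[11, 1, 2, 7, 4, 5, 15, 6, 8, 9, 0, 13, 12, 10, 14, 3]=(0 11 13 10)(3 7 6 15)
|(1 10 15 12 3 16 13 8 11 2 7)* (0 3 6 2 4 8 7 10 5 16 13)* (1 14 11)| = |(0 3 13 7 14 11 4 8 1 5 16)(2 10 15 12 6)| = 55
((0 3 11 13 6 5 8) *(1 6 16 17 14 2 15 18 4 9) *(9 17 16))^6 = (18)(0 6 13)(1 11 8)(3 5 9)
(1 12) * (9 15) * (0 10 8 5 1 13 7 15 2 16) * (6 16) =(0 10 8 5 1 12 13 7 15 9 2 6 16) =[10, 12, 6, 3, 4, 1, 16, 15, 5, 2, 8, 11, 13, 7, 14, 9, 0]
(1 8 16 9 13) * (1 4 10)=[0, 8, 2, 3, 10, 5, 6, 7, 16, 13, 1, 11, 12, 4, 14, 15, 9]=(1 8 16 9 13 4 10)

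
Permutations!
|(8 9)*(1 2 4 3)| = |(1 2 4 3)(8 9)| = 4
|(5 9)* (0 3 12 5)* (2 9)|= 6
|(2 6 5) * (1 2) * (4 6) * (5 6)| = 4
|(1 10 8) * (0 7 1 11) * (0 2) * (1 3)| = |(0 7 3 1 10 8 11 2)| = 8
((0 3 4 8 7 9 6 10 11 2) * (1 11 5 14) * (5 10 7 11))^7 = (0 3 4 8 11 2)(1 5 14)(6 7 9)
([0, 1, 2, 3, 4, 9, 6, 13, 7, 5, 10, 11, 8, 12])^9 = [0, 1, 2, 3, 4, 9, 6, 13, 7, 5, 10, 11, 8, 12]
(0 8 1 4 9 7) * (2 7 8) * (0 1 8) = (0 2 7 1 4 9) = [2, 4, 7, 3, 9, 5, 6, 1, 8, 0]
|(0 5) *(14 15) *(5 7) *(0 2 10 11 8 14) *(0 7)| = 8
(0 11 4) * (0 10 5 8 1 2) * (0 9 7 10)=(0 11 4)(1 2 9 7 10 5 8)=[11, 2, 9, 3, 0, 8, 6, 10, 1, 7, 5, 4]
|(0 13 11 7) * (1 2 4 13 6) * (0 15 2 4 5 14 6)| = |(1 4 13 11 7 15 2 5 14 6)| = 10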